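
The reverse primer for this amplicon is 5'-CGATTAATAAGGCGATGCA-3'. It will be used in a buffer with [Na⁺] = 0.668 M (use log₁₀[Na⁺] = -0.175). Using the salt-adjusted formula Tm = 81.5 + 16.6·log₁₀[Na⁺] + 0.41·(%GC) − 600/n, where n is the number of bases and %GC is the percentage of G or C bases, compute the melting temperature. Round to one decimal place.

Length n = 19. Scanning the sequence gives G=5, A=7, T=4, C=3.
G+C = 8, so %GC = 8/19 × 100 = 42.105%
Salt term: 16.6 × (-0.175) = -2.905
GC term: 0.41 × 42.105 = 17.263; length term: −600/19 = −31.579
Tm = 81.5 + (-2.905) + 17.263 − 31.579 = 64.279 → 64.3°C

64.3°C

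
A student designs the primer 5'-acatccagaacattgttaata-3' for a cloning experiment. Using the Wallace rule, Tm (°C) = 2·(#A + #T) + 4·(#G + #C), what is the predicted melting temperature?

Base counts: G=2, C=4, T=6, A=9
A+T = 15, G+C = 6
Tm = 4·6 + 2·15 = 24 + 30 = 54°C

54°C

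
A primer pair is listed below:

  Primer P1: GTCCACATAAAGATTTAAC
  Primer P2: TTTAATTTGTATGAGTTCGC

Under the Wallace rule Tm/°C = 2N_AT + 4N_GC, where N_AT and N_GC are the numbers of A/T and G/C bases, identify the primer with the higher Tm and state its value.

Primer P1: A+T=13, G+C=6 → Tm = 2(13)+4(6) = 50°C
Primer P2: A+T=14, G+C=6 → Tm = 2(14)+4(6) = 52°C
50°C vs 52°C → primer P2 is higher.

Primer P2, 52°C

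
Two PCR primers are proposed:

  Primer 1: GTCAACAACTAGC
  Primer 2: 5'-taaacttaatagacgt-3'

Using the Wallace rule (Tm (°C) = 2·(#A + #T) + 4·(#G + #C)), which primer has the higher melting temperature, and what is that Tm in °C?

Primer 1: A+T=7, G+C=6 → Tm = 2(7)+4(6) = 38°C
Primer 2: A+T=12, G+C=4 → Tm = 2(12)+4(4) = 40°C
38°C vs 40°C → primer 2 is higher.

Primer 2, 40°C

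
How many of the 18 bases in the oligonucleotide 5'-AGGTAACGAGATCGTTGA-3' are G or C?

Base counts: A=6, C=2, T=4, G=6
Total G or C: 6 + 2 = 8

8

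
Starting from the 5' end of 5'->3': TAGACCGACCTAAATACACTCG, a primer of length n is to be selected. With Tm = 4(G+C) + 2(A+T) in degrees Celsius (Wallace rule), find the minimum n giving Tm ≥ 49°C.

n = 18

First 17 bases: TAGACCGACCTAAATAC → Tm = 48°C (< 49°C)
First 18 bases: TAGACCGACCTAAATACA → Tm = 50°C (≥ 49°C)
Each additional base adds 2°C (A/T) or 4°C (G/C), so Tm is non-decreasing in n; n = 18 is the first length to reach 49°C.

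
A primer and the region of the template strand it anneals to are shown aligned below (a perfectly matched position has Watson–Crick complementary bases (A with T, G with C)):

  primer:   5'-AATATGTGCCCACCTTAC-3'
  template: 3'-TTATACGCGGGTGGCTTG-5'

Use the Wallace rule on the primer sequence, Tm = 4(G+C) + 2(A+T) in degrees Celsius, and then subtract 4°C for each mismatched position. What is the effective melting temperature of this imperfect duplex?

Primer base counts: A=5, T=5, G=2, C=6 → A+T=10, G+C=8
Perfect-match Tm = 2(10) + 4(8) = 20 + 32 = 52°C
Mismatches (positions where the bases are not complementary): 3 (at positions 7, 15, 16)
Effective Tm = 52 − 3×4 = 52 − 12 = 40°C

40°C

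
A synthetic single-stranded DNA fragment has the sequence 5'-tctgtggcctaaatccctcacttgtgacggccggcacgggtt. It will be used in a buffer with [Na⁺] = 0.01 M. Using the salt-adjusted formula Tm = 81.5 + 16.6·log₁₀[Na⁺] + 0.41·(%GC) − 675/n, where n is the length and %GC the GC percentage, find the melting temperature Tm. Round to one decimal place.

Length n = 42. Scanning the sequence gives A=6, C=13, G=12, T=11.
G+C = 25, so %GC = 25/42 × 100 = 59.524%
Salt term: 16.6 × (-2) = -33.2
GC term: 0.41 × 59.524 = 24.405; length term: −675/42 = −16.071
Tm = 81.5 + (-33.2) + 24.405 − 16.071 = 56.634 → 56.6°C

56.6°C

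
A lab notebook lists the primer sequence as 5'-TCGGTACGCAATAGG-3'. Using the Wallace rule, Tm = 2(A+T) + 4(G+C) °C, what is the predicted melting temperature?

Scanning the sequence gives G=5, T=3, A=4, C=3.
A+T = 7, G+C = 8
Tm = 4·8 + 2·7 = 32 + 14 = 46°C

46°C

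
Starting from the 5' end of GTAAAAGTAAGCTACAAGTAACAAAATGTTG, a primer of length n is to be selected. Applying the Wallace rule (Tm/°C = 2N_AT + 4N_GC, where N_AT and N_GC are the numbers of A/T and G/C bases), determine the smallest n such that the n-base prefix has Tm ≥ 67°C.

n = 27

First 26 bases: GTAAAAGTAAGCTACAAGTAACAAAA → Tm = 66°C (< 67°C)
First 27 bases: GTAAAAGTAAGCTACAAGTAACAAAAT → Tm = 68°C (≥ 67°C)
Each additional base adds 2°C (A/T) or 4°C (G/C), so Tm is non-decreasing in n; n = 27 is the first length to reach 67°C.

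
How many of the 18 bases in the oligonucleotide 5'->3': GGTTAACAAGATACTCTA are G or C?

Scanning the sequence gives A=7, G=3, T=5, C=3.
Total G or C: 3 + 3 = 6

6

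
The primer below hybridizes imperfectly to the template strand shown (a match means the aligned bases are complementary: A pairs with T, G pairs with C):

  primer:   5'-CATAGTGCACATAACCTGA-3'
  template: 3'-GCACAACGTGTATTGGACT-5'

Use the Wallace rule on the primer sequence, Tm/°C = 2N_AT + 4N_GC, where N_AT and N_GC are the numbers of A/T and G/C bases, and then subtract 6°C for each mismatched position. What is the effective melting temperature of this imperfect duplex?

Primer base counts: A=7, T=4, G=3, C=5 → A+T=11, G+C=8
Perfect-match Tm = 2(11) + 4(8) = 22 + 32 = 54°C
Mismatches (positions where the bases are not complementary): 3 (at positions 2, 4, 5)
Effective Tm = 54 − 3×6 = 54 − 18 = 36°C

36°C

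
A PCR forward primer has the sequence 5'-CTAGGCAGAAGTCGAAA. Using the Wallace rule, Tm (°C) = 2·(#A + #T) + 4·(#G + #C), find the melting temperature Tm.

A=7, G=5, C=3, T=2
So N_AT = 9 and N_GC = 8.
Tm = 4·8 + 2·9 = 32 + 18 = 50°C

50°C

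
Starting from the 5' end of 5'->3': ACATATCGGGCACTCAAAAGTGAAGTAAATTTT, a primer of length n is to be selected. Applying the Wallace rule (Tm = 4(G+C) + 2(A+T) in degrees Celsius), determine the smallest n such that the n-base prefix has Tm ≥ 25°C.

First 8 bases: ACATATCG → Tm = 22°C (< 25°C)
First 9 bases: ACATATCGG → Tm = 26°C (≥ 25°C)
Since every base adds ≥2°C, Tm only increases with n, so the threshold is first crossed at n = 9.

n = 9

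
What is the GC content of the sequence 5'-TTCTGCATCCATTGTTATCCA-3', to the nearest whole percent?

38%

Counting bases: A=4, G=2, T=9, C=6
G+C = 2 + 6 = 8 out of 21 bases
%GC = 8/21 × 100 = 38.1% ≈ 38%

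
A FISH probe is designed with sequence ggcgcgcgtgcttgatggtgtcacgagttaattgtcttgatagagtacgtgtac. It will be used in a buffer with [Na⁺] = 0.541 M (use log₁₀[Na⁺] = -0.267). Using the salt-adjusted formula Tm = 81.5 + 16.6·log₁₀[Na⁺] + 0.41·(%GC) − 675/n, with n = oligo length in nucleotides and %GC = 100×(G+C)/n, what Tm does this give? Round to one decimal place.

85.1°C

Length n = 54. T=17, A=10, G=18, C=9
G+C = 27, so %GC = 27/54 × 100 = 50%
Salt term: 16.6 × (-0.267) = -4.432
GC term: 0.41 × 50 = 20.5; length term: −675/54 = −12.5
Tm = 81.5 + (-4.432) + 20.5 − 12.5 = 85.068 → 85.1°C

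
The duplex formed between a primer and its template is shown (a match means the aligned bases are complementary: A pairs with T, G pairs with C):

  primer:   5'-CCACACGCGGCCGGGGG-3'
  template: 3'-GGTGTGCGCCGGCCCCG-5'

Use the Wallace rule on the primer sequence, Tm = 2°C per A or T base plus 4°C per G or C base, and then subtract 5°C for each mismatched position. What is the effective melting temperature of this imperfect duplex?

Primer base counts: A=2, T=0, G=8, C=7 → A+T=2, G+C=15
Perfect-match Tm = 2(2) + 4(15) = 4 + 60 = 64°C
Mismatches (positions where the bases are not complementary): 1 (at position 17)
Effective Tm = 64 − 1×5 = 64 − 5 = 59°C

59°C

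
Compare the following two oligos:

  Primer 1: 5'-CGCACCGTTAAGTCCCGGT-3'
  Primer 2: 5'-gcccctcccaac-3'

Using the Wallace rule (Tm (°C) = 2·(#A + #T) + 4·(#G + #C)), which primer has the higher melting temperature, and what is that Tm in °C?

Primer 1: A+T=7, G+C=12 → Tm = 2(7)+4(12) = 62°C
Primer 2: A+T=3, G+C=9 → Tm = 2(3)+4(9) = 42°C
62°C vs 42°C → primer 1 is higher.

Primer 1, 62°C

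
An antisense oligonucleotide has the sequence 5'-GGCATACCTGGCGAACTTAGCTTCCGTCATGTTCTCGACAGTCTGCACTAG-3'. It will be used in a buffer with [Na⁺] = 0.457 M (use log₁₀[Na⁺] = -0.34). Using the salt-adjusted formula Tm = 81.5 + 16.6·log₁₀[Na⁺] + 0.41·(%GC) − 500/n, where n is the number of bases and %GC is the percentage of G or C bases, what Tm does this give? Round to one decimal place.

Length n = 51. G=12, T=14, A=10, C=15
G+C = 27, so %GC = 27/51 × 100 = 52.941%
Salt term: 16.6 × (-0.34) = -5.644
GC term: 0.41 × 52.941 = 21.706; length term: −500/51 = −9.804
Tm = 81.5 + (-5.644) + 21.706 − 9.804 = 87.758 → 87.8°C

87.8°C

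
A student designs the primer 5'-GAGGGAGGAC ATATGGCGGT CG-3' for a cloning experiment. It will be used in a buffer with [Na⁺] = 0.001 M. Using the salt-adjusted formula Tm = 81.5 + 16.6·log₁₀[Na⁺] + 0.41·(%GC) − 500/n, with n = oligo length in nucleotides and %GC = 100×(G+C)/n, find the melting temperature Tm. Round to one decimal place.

Length n = 22. Counting bases: T=3, A=5, C=3, G=11
G+C = 14, so %GC = 14/22 × 100 = 63.636%
Salt term: 16.6 × (-3) = -49.8
GC term: 0.41 × 63.636 = 26.091; length term: −500/22 = −22.727
Tm = 81.5 + (-49.8) + 26.091 − 22.727 = 35.064 → 35.1°C

35.1°C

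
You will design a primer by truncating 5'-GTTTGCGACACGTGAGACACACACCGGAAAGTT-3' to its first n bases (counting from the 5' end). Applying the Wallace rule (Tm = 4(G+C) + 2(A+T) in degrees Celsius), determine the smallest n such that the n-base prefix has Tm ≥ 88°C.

n = 28

First 27 bases: GTTTGCGACACGTGAGACACACACCGG → Tm = 86°C (< 88°C)
First 28 bases: GTTTGCGACACGTGAGACACACACCGGA → Tm = 88°C (≥ 88°C)
Since every base adds ≥2°C, Tm only increases with n, so the threshold is first crossed at n = 28.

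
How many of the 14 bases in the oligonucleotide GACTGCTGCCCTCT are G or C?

Base counts: T=4, A=1, C=6, G=3
G+C = 3 + 6 = 9

9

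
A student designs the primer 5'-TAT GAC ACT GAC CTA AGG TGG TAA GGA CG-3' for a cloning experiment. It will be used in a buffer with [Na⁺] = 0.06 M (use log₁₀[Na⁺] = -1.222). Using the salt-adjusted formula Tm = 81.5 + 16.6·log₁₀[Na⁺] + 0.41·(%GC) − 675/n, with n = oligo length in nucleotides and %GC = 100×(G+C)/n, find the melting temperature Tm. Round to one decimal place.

57.7°C

Length n = 29. Scanning the sequence gives C=5, A=9, G=9, T=6.
G+C = 14, so %GC = 14/29 × 100 = 48.276%
Salt term: 16.6 × (-1.222) = -20.285
GC term: 0.41 × 48.276 = 19.793; length term: −675/29 = −23.276
Tm = 81.5 + (-20.285) + 19.793 − 23.276 = 57.732 → 57.7°C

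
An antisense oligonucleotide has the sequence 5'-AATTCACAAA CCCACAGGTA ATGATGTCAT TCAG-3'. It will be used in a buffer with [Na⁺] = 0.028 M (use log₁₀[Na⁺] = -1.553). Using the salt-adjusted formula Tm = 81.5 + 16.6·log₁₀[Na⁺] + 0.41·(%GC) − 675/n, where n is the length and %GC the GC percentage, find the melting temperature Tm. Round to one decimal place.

51.5°C

Length n = 34. T=8, G=5, C=8, A=13
G+C = 13, so %GC = 13/34 × 100 = 38.235%
Salt term: 16.6 × (-1.553) = -25.78
GC term: 0.41 × 38.235 = 15.676; length term: −675/34 = −19.853
Tm = 81.5 + (-25.78) + 15.676 − 19.853 = 51.543 → 51.5°C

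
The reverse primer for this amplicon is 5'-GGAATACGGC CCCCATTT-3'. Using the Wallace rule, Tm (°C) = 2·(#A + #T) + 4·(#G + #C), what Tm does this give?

Base counts: G=4, A=4, T=4, C=6
AT pairs contribute 8, GC pairs contribute 10.
Tm = 2×8 + 4×10 = 56°C

56°C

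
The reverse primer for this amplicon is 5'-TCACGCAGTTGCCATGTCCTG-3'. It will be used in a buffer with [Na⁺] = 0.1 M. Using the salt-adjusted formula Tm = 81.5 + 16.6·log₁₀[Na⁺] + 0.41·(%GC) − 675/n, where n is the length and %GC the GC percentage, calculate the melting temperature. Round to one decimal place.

Length n = 21. G=5, A=3, C=7, T=6
G+C = 12, so %GC = 12/21 × 100 = 57.143%
Salt term: 16.6 × (-1) = -16.6
GC term: 0.41 × 57.143 = 23.429; length term: −675/21 = −32.143
Tm = 81.5 + (-16.6) + 23.429 − 32.143 = 56.186 → 56.2°C

56.2°C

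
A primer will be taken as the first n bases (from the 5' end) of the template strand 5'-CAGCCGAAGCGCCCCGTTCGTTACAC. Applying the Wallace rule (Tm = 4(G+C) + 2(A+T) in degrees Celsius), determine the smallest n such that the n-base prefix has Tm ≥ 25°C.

First 7 bases: CAGCCGA → Tm = 24°C (< 25°C)
First 8 bases: CAGCCGAA → Tm = 26°C (≥ 25°C)
Since every base adds ≥2°C, Tm only increases with n, so the threshold is first crossed at n = 8.

n = 8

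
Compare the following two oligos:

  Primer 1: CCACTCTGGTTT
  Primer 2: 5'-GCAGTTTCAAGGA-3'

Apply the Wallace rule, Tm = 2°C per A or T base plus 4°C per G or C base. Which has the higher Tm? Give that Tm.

Primer 1: A+T=6, G+C=6 → Tm = 2(6)+4(6) = 36°C
Primer 2: A+T=7, G+C=6 → Tm = 2(7)+4(6) = 38°C
36°C vs 38°C → primer 2 is higher.

Primer 2, 38°C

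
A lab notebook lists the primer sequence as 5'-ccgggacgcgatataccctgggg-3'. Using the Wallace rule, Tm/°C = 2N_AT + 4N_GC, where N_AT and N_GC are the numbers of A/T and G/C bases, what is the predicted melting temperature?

78°C

A=4, T=3, C=7, G=9
So N_AT = 7 and N_GC = 16.
Tm = 2(7) + 4(16) = 14 + 64 = 78°C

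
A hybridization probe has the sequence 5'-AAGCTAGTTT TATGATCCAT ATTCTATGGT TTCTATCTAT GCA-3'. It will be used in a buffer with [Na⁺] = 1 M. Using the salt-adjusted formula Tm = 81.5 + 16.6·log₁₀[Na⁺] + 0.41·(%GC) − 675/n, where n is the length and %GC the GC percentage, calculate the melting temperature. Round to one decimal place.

78.2°C

Length n = 43. Base counts: T=19, A=11, C=7, G=6
G+C = 13, so %GC = 13/43 × 100 = 30.233%
Salt term: 16.6 × (0) = 0
GC term: 0.41 × 30.233 = 12.396; length term: −675/43 = −15.698
Tm = 81.5 + (0) + 12.396 − 15.698 = 78.198 → 78.2°C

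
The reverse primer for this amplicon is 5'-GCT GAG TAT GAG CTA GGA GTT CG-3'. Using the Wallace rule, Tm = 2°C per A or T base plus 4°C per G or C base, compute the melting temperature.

Scanning the sequence gives A=5, T=6, G=9, C=3.
AT pairs contribute 11, GC pairs contribute 12.
Tm = 2×11 + 4×12 = 70°C

70°C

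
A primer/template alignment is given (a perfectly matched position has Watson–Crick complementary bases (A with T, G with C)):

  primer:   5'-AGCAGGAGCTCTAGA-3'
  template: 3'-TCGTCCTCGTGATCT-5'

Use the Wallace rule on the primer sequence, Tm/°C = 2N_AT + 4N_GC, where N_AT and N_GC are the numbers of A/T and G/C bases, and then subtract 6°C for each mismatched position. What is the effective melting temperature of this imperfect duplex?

40°C

Primer base counts: A=5, T=2, G=5, C=3 → A+T=7, G+C=8
Perfect-match Tm = 2(7) + 4(8) = 14 + 32 = 46°C
Mismatches (positions where the bases are not complementary): 1 (at position 10)
Effective Tm = 46 − 1×6 = 46 − 6 = 40°C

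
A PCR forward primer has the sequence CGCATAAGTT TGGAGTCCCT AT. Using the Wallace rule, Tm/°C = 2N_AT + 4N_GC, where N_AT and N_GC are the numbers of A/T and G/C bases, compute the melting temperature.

64°C

Counting bases: C=5, A=5, T=7, G=5
A+T = 12, G+C = 10
Tm = 2×12 + 4×10 = 64°C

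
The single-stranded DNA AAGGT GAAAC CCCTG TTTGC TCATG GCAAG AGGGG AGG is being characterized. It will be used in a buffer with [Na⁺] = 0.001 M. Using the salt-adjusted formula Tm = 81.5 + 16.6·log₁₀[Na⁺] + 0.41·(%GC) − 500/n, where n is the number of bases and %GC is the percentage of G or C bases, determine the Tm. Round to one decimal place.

Length n = 38. Counting bases: G=14, A=10, C=7, T=7
G+C = 21, so %GC = 21/38 × 100 = 55.263%
Salt term: 16.6 × (-3) = -49.8
GC term: 0.41 × 55.263 = 22.658; length term: −500/38 = −13.158
Tm = 81.5 + (-49.8) + 22.658 − 13.158 = 41.2 → 41.2°C

41.2°C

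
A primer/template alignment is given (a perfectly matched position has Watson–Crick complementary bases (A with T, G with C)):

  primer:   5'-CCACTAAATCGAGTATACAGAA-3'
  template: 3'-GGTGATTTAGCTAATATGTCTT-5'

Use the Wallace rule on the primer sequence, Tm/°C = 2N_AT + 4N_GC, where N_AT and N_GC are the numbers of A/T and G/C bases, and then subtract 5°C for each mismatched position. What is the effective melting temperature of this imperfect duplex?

Primer base counts: A=10, T=4, G=3, C=5 → A+T=14, G+C=8
Perfect-match Tm = 2(14) + 4(8) = 28 + 32 = 60°C
Mismatches (positions where the bases are not complementary): 1 (at position 13)
Effective Tm = 60 − 1×5 = 60 − 5 = 55°C

55°C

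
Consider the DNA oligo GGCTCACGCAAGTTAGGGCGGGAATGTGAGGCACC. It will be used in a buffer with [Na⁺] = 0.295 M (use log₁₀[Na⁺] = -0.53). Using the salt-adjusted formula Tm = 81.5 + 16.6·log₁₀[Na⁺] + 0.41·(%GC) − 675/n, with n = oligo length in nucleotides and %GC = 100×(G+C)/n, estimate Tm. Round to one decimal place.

Length n = 35. Counting bases: C=8, G=14, A=8, T=5
G+C = 22, so %GC = 22/35 × 100 = 62.857%
Salt term: 16.6 × (-0.53) = -8.798
GC term: 0.41 × 62.857 = 25.771; length term: −675/35 = −19.286
Tm = 81.5 + (-8.798) + 25.771 − 19.286 = 79.187 → 79.2°C

79.2°C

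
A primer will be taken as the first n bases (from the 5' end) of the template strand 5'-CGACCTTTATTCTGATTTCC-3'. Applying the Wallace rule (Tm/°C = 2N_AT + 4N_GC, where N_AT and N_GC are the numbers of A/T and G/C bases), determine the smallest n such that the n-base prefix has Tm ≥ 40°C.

First 13 bases: CGACCTTTATTCT → Tm = 36°C (< 40°C)
First 14 bases: CGACCTTTATTCTG → Tm = 40°C (≥ 40°C)
Since every base adds ≥2°C, Tm only increases with n, so the threshold is first crossed at n = 14.

n = 14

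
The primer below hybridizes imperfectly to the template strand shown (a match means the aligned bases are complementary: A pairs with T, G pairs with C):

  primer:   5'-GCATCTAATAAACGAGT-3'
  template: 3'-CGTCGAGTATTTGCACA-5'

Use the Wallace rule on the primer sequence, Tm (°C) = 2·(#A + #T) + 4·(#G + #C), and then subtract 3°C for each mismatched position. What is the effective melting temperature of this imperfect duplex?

37°C

Primer base counts: A=7, T=4, G=3, C=3 → A+T=11, G+C=6
Perfect-match Tm = 2(11) + 4(6) = 22 + 24 = 46°C
Mismatches (positions where the bases are not complementary): 3 (at positions 4, 7, 15)
Effective Tm = 46 − 3×3 = 46 − 9 = 37°C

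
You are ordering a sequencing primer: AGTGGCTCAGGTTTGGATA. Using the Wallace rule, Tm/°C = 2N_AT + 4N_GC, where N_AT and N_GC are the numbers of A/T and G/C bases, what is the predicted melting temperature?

56°C

Counting bases: A=4, T=6, G=7, C=2
AT pairs contribute 10, GC pairs contribute 9.
Tm = 2×10 + 4×9 = 56°C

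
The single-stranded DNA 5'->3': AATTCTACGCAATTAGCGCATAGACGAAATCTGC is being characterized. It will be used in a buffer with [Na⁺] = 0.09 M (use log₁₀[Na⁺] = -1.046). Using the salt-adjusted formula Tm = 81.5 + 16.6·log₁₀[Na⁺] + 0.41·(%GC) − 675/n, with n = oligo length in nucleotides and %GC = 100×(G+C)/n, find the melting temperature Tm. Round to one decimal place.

61.2°C

Length n = 34. G=6, C=8, T=8, A=12
G+C = 14, so %GC = 14/34 × 100 = 41.176%
Salt term: 16.6 × (-1.046) = -17.364
GC term: 0.41 × 41.176 = 16.882; length term: −675/34 = −19.853
Tm = 81.5 + (-17.364) + 16.882 − 19.853 = 61.165 → 61.2°C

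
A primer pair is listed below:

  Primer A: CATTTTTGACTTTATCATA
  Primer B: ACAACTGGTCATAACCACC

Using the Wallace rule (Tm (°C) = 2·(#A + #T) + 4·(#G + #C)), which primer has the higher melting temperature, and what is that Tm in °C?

Primer A: A+T=15, G+C=4 → Tm = 2(15)+4(4) = 46°C
Primer B: A+T=10, G+C=9 → Tm = 2(10)+4(9) = 56°C
46°C vs 56°C → primer B is higher.

Primer B, 56°C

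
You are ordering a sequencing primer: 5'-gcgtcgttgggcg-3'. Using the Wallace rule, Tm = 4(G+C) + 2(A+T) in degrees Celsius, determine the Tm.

Base counts: G=7, T=3, C=3, A=0
A+T = 3, G+C = 10
Tm = 2(3) + 4(10) = 6 + 40 = 46°C

46°C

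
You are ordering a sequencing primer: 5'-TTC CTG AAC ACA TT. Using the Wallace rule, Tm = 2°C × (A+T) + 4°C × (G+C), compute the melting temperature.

38°C

Scanning the sequence gives C=4, T=5, G=1, A=4.
So N_AT = 9 and N_GC = 5.
Tm = 4·5 + 2·9 = 20 + 18 = 38°C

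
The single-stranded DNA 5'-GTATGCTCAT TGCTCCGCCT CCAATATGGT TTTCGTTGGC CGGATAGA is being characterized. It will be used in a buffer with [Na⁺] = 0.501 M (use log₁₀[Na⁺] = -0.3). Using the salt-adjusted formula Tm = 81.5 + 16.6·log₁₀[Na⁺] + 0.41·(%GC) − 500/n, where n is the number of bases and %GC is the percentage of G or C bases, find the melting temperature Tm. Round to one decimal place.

Length n = 48. Counting bases: A=8, G=12, C=12, T=16
G+C = 24, so %GC = 24/48 × 100 = 50%
Salt term: 16.6 × (-0.3) = -4.98
GC term: 0.41 × 50 = 20.5; length term: −500/48 = −10.417
Tm = 81.5 + (-4.98) + 20.5 − 10.417 = 86.603 → 86.6°C

86.6°C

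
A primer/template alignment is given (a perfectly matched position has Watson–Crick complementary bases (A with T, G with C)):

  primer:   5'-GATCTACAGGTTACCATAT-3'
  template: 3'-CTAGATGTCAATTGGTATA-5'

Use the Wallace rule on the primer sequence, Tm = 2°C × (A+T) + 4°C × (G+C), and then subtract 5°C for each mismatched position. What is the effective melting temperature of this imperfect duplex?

Primer base counts: A=6, T=6, G=3, C=4 → A+T=12, G+C=7
Perfect-match Tm = 2(12) + 4(7) = 24 + 28 = 52°C
Mismatches (positions where the bases are not complementary): 2 (at positions 10, 12)
Effective Tm = 52 − 2×5 = 52 − 10 = 42°C

42°C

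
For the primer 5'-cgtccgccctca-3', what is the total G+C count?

9

Counting bases: A=1, T=2, C=7, G=2
Total G or C: 2 + 7 = 9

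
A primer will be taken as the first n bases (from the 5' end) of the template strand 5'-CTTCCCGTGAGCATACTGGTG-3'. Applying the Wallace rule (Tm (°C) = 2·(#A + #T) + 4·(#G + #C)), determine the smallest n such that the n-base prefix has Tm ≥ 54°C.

n = 18

First 17 bases: CTTCCCGTGAGCATACT → Tm = 52°C (< 54°C)
First 18 bases: CTTCCCGTGAGCATACTG → Tm = 56°C (≥ 54°C)
Since every base adds ≥2°C, Tm only increases with n, so the threshold is first crossed at n = 18.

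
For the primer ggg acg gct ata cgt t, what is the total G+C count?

Counting bases: T=4, A=3, C=3, G=6
Total G or C: 6 + 3 = 9

9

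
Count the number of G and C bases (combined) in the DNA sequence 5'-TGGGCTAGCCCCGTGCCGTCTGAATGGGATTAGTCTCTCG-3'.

24

Counting bases: G=13, C=11, T=11, A=5
G+C = 13 + 11 = 24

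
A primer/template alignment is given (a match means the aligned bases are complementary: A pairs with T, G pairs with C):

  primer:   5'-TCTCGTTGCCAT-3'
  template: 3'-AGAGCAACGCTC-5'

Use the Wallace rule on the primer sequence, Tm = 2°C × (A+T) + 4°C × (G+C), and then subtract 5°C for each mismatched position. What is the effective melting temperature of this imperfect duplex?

26°C

Primer base counts: A=1, T=5, G=2, C=4 → A+T=6, G+C=6
Perfect-match Tm = 2(6) + 4(6) = 12 + 24 = 36°C
Mismatches (positions where the bases are not complementary): 2 (at positions 10, 12)
Effective Tm = 36 − 2×5 = 36 − 10 = 26°C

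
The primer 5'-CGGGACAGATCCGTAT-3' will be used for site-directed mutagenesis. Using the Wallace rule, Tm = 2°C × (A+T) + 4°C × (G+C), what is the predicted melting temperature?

G=5, C=4, T=3, A=4
A+T = 7, G+C = 9
Tm = 2×7 + 4×9 = 50°C

50°C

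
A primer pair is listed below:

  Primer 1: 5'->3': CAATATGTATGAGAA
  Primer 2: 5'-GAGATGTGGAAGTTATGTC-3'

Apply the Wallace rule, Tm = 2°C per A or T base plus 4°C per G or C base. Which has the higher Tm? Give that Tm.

Primer 1: A+T=11, G+C=4 → Tm = 2(11)+4(4) = 38°C
Primer 2: A+T=11, G+C=8 → Tm = 2(11)+4(8) = 54°C
38°C vs 54°C → primer 2 is higher.

Primer 2, 54°C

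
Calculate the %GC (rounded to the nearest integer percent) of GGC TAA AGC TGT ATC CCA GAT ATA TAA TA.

Counting bases: C=5, G=5, T=8, A=11
G+C = 5 + 5 = 10 out of 29 bases
%GC = 10/29 × 100 = 34.48% ≈ 34%

34%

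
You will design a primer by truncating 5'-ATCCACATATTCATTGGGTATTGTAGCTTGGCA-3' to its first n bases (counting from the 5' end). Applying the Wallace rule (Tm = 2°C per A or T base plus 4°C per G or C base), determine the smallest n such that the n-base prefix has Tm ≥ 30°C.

n = 12

First 11 bases: ATCCACATATT → Tm = 28°C (< 30°C)
First 12 bases: ATCCACATATTC → Tm = 32°C (≥ 30°C)
Each additional base adds 2°C (A/T) or 4°C (G/C), so Tm is non-decreasing in n; n = 12 is the first length to reach 30°C.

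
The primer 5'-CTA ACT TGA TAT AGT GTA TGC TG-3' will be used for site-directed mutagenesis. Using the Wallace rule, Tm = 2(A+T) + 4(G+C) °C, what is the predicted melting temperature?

62°C

Base counts: G=5, A=6, T=9, C=3
A+T = 15, G+C = 8
Tm = 4·8 + 2·15 = 32 + 30 = 62°C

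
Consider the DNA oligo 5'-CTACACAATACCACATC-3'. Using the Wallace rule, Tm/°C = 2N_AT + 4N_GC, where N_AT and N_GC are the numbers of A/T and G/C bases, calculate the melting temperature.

Counting bases: T=3, C=7, G=0, A=7
So N_AT = 10 and N_GC = 7.
Tm = 2(10) + 4(7) = 20 + 28 = 48°C

48°C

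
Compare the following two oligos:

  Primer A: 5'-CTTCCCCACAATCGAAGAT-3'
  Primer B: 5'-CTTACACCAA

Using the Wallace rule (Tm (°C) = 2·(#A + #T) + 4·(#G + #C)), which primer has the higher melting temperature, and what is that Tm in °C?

Primer A, 56°C

Primer A: A+T=10, G+C=9 → Tm = 2(10)+4(9) = 56°C
Primer B: A+T=6, G+C=4 → Tm = 2(6)+4(4) = 28°C
56°C vs 28°C → primer A is higher.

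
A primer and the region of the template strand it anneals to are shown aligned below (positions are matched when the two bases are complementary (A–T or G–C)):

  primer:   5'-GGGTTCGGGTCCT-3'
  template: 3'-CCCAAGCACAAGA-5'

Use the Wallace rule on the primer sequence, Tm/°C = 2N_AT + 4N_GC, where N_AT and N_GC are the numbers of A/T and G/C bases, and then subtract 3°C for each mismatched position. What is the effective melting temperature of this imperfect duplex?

38°C

Primer base counts: A=0, T=4, G=6, C=3 → A+T=4, G+C=9
Perfect-match Tm = 2(4) + 4(9) = 8 + 36 = 44°C
Mismatches (positions where the bases are not complementary): 2 (at positions 8, 11)
Effective Tm = 44 − 2×3 = 44 − 6 = 38°C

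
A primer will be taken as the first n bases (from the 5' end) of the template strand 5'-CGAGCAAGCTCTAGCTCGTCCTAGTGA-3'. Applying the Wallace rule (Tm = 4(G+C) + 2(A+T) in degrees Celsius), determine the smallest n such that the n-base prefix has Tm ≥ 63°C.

n = 20

First 19 bases: CGAGCAAGCTCTAGCTCGT → Tm = 60°C (< 63°C)
First 20 bases: CGAGCAAGCTCTAGCTCGTC → Tm = 64°C (≥ 63°C)
Since every base adds ≥2°C, Tm only increases with n, so the threshold is first crossed at n = 20.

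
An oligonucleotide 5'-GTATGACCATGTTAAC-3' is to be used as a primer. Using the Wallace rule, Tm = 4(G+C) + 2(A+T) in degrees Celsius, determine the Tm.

Counting bases: C=3, G=3, A=5, T=5
AT pairs contribute 10, GC pairs contribute 6.
Tm = 2(10) + 4(6) = 20 + 24 = 44°C

44°C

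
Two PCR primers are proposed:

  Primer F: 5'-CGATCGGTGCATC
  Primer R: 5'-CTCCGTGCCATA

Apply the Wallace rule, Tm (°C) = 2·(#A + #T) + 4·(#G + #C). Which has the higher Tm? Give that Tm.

Primer F, 42°C

Primer F: A+T=5, G+C=8 → Tm = 2(5)+4(8) = 42°C
Primer R: A+T=5, G+C=7 → Tm = 2(5)+4(7) = 38°C
42°C vs 38°C → primer F is higher.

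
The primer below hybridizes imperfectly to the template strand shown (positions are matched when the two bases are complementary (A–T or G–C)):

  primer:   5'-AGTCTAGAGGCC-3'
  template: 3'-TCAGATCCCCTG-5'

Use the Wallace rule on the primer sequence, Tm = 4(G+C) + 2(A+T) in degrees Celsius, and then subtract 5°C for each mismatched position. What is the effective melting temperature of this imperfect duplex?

28°C

Primer base counts: A=3, T=2, G=4, C=3 → A+T=5, G+C=7
Perfect-match Tm = 2(5) + 4(7) = 10 + 28 = 38°C
Mismatches (positions where the bases are not complementary): 2 (at positions 8, 11)
Effective Tm = 38 − 2×5 = 38 − 10 = 28°C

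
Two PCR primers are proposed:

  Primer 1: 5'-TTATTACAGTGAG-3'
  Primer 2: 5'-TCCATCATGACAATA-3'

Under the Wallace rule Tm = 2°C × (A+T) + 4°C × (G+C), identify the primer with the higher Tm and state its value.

Primer 1: A+T=9, G+C=4 → Tm = 2(9)+4(4) = 34°C
Primer 2: A+T=10, G+C=5 → Tm = 2(10)+4(5) = 40°C
34°C vs 40°C → primer 2 is higher.

Primer 2, 40°C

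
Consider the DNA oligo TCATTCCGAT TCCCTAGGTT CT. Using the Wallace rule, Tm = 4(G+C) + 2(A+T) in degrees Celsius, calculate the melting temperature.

64°C

Base counts: A=3, G=3, T=9, C=7
A+T = 12, G+C = 10
Tm = 2×12 + 4×10 = 64°C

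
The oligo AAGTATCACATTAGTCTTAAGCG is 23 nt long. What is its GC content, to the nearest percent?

35%

Counting bases: T=7, A=8, G=4, C=4
G+C = 4 + 4 = 8 out of 23 bases
%GC = 8/23 × 100 = 34.78% ≈ 35%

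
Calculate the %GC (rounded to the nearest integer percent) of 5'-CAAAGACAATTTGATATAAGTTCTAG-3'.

Counting bases: A=11, C=3, T=8, G=4
G+C = 4 + 3 = 7 out of 26 bases
%GC = 7/26 × 100 = 26.92% ≈ 27%

27%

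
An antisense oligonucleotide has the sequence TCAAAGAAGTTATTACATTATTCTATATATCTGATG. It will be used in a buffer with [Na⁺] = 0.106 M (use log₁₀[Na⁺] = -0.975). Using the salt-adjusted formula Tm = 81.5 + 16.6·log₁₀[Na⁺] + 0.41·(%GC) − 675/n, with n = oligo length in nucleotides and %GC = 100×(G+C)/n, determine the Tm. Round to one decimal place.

Length n = 36. Counting bases: A=13, C=4, T=15, G=4
G+C = 8, so %GC = 8/36 × 100 = 22.222%
Salt term: 16.6 × (-0.975) = -16.185
GC term: 0.41 × 22.222 = 9.111; length term: −675/36 = −18.75
Tm = 81.5 + (-16.185) + 9.111 − 18.75 = 55.676 → 55.7°C

55.7°C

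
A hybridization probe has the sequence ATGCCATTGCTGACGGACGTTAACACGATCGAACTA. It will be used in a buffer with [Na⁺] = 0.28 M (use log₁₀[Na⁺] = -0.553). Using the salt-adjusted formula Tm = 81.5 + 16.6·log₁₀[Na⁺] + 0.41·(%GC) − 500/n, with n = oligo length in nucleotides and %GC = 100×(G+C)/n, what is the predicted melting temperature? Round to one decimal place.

77.8°C

Length n = 36. C=9, A=11, G=8, T=8
G+C = 17, so %GC = 17/36 × 100 = 47.222%
Salt term: 16.6 × (-0.553) = -9.18
GC term: 0.41 × 47.222 = 19.361; length term: −500/36 = −13.889
Tm = 81.5 + (-9.18) + 19.361 − 13.889 = 77.792 → 77.8°C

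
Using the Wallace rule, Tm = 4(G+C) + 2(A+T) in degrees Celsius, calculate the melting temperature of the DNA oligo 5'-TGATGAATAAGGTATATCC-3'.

Counting bases: T=6, G=4, A=7, C=2
AT pairs contribute 13, GC pairs contribute 6.
Tm = 2×13 + 4×6 = 50°C

50°C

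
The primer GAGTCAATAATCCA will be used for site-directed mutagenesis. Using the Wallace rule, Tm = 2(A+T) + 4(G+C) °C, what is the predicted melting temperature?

38°C

Counting bases: A=6, G=2, C=3, T=3
A+T = 9, G+C = 5
Tm = 2(9) + 4(5) = 18 + 20 = 38°C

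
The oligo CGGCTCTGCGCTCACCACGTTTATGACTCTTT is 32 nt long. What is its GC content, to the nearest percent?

53%

A=4, C=11, G=6, T=11
G+C = 6 + 11 = 17 out of 32 bases
%GC = 17/32 × 100 = 53.12% ≈ 53%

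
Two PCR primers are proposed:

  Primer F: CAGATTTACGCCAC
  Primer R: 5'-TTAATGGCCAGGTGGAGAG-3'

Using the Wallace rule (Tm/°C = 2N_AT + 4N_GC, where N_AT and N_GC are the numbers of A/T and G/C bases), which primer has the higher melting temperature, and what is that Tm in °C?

Primer R, 58°C

Primer F: A+T=7, G+C=7 → Tm = 2(7)+4(7) = 42°C
Primer R: A+T=9, G+C=10 → Tm = 2(9)+4(10) = 58°C
42°C vs 58°C → primer R is higher.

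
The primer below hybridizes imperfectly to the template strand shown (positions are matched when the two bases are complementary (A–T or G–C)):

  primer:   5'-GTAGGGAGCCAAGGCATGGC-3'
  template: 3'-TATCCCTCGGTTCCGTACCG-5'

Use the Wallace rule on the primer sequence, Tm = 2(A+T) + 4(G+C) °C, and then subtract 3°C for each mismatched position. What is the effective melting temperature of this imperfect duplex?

Primer base counts: A=5, T=2, G=9, C=4 → A+T=7, G+C=13
Perfect-match Tm = 2(7) + 4(13) = 14 + 52 = 66°C
Mismatches (positions where the bases are not complementary): 1 (at position 1)
Effective Tm = 66 − 1×3 = 66 − 3 = 63°C

63°C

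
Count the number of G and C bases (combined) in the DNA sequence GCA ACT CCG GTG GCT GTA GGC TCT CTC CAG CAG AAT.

G=10, T=8, A=7, C=11
Total G or C: 10 + 11 = 21

21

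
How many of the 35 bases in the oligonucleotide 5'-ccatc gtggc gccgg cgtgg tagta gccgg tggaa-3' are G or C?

24

Base counts: G=15, C=9, A=5, T=6
Total G or C: 15 + 9 = 24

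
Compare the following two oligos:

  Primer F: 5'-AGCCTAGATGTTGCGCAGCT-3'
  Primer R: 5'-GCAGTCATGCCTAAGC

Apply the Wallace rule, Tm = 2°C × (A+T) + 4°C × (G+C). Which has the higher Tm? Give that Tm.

Primer F, 62°C

Primer F: A+T=9, G+C=11 → Tm = 2(9)+4(11) = 62°C
Primer R: A+T=7, G+C=9 → Tm = 2(7)+4(9) = 50°C
62°C vs 50°C → primer F is higher.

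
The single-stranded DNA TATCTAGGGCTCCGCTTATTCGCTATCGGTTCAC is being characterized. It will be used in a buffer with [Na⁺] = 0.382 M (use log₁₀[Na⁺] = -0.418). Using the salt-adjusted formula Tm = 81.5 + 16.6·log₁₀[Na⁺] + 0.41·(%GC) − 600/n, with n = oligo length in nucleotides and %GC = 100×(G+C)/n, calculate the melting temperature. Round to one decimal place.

77.4°C

Length n = 34. Base counts: C=10, A=5, T=12, G=7
G+C = 17, so %GC = 17/34 × 100 = 50%
Salt term: 16.6 × (-0.418) = -6.939
GC term: 0.41 × 50 = 20.5; length term: −600/34 = −17.647
Tm = 81.5 + (-6.939) + 20.5 − 17.647 = 77.414 → 77.4°C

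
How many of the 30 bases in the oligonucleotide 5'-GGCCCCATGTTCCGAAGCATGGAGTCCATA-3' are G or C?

Scanning the sequence gives A=7, T=6, G=8, C=9.
Total G or C: 8 + 9 = 17

17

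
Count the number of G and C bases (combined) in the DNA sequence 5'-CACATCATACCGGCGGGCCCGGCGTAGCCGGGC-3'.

Base counts: A=5, C=13, G=12, T=3
Total G or C: 12 + 13 = 25

25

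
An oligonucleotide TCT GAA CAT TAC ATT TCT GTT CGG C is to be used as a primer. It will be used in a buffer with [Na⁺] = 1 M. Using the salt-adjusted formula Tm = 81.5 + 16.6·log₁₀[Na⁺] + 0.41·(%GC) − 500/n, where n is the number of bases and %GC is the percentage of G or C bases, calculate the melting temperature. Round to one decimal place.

77.9°C

Length n = 25. Base counts: G=4, A=5, T=10, C=6
G+C = 10, so %GC = 10/25 × 100 = 40%
Salt term: 16.6 × (0) = 0
GC term: 0.41 × 40 = 16.4; length term: −500/25 = −20
Tm = 81.5 + (0) + 16.4 − 20 = 77.9 → 77.9°C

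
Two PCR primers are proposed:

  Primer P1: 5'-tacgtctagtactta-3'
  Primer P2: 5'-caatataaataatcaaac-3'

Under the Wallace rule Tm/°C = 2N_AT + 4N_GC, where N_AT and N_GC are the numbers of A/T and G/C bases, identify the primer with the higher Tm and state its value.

Primer P2, 42°C

Primer P1: A+T=10, G+C=5 → Tm = 2(10)+4(5) = 40°C
Primer P2: A+T=15, G+C=3 → Tm = 2(15)+4(3) = 42°C
40°C vs 42°C → primer P2 is higher.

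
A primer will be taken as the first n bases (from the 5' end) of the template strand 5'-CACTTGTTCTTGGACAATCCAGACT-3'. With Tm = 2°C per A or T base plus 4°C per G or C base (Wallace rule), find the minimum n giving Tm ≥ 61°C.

First 21 bases: CACTTGTTCTTGGACAATCCA → Tm = 60°C (< 61°C)
First 22 bases: CACTTGTTCTTGGACAATCCAG → Tm = 64°C (≥ 61°C)
Since every base adds ≥2°C, Tm only increases with n, so the threshold is first crossed at n = 22.

n = 22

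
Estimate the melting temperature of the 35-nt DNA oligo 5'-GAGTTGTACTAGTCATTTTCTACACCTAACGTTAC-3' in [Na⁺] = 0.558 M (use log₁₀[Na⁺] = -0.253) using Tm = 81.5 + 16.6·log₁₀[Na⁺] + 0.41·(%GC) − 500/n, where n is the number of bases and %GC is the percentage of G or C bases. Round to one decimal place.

78.2°C

Length n = 35. A=9, G=5, C=8, T=13
G+C = 13, so %GC = 13/35 × 100 = 37.143%
Salt term: 16.6 × (-0.253) = -4.2
GC term: 0.41 × 37.143 = 15.229; length term: −500/35 = −14.286
Tm = 81.5 + (-4.2) + 15.229 − 14.286 = 78.243 → 78.2°C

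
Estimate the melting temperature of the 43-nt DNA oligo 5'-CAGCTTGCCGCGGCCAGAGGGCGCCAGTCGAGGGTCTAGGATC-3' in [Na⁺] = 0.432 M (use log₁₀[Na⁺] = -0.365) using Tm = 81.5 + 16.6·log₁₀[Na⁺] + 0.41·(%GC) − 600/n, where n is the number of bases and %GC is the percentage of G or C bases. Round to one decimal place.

90.1°C

Length n = 43. Base counts: C=13, G=17, A=7, T=6
G+C = 30, so %GC = 30/43 × 100 = 69.767%
Salt term: 16.6 × (-0.365) = -6.059
GC term: 0.41 × 69.767 = 28.604; length term: −600/43 = −13.953
Tm = 81.5 + (-6.059) + 28.604 − 13.953 = 90.092 → 90.1°C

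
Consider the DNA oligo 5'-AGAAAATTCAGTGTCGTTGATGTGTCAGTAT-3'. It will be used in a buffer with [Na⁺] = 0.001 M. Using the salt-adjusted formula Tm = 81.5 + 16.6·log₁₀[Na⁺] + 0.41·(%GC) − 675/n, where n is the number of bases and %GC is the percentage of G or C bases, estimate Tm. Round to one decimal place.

24.5°C

Length n = 31. Base counts: T=11, A=9, G=8, C=3
G+C = 11, so %GC = 11/31 × 100 = 35.484%
Salt term: 16.6 × (-3) = -49.8
GC term: 0.41 × 35.484 = 14.548; length term: −675/31 = −21.774
Tm = 81.5 + (-49.8) + 14.548 − 21.774 = 24.474 → 24.5°C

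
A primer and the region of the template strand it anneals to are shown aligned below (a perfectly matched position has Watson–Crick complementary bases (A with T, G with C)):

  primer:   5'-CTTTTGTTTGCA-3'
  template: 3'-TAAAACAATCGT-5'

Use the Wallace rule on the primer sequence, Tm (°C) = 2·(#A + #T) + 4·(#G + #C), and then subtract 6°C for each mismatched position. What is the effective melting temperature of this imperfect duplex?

20°C

Primer base counts: A=1, T=7, G=2, C=2 → A+T=8, G+C=4
Perfect-match Tm = 2(8) + 4(4) = 16 + 16 = 32°C
Mismatches (positions where the bases are not complementary): 2 (at positions 1, 9)
Effective Tm = 32 − 2×6 = 32 − 12 = 20°C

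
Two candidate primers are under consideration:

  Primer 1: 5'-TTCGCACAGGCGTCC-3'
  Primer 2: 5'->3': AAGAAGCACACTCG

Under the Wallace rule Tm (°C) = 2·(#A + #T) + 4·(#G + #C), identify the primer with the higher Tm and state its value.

Primer 1, 50°C

Primer 1: A+T=5, G+C=10 → Tm = 2(5)+4(10) = 50°C
Primer 2: A+T=7, G+C=7 → Tm = 2(7)+4(7) = 42°C
50°C vs 42°C → primer 1 is higher.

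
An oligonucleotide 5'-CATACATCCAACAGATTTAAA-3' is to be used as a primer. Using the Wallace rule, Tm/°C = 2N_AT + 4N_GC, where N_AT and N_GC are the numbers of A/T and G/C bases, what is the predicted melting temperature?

Scanning the sequence gives A=10, G=1, T=5, C=5.
AT pairs contribute 15, GC pairs contribute 6.
Tm = 2(15) + 4(6) = 30 + 24 = 54°C

54°C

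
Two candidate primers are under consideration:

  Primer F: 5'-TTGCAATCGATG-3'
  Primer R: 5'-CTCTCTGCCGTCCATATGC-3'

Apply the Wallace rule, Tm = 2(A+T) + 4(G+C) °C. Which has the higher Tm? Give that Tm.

Primer F: A+T=7, G+C=5 → Tm = 2(7)+4(5) = 34°C
Primer R: A+T=8, G+C=11 → Tm = 2(8)+4(11) = 60°C
34°C vs 60°C → primer R is higher.

Primer R, 60°C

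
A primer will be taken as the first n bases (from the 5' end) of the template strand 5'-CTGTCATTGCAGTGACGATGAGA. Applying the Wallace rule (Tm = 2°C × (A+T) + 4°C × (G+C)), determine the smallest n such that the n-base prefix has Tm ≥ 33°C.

First 11 bases: CTGTCATTGCA → Tm = 32°C (< 33°C)
First 12 bases: CTGTCATTGCAG → Tm = 36°C (≥ 33°C)
Each additional base adds 2°C (A/T) or 4°C (G/C), so Tm is non-decreasing in n; n = 12 is the first length to reach 33°C.

n = 12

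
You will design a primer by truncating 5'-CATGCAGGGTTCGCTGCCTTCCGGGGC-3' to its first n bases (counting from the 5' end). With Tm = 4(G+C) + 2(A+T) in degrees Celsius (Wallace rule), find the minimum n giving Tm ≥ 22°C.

First 6 bases: CATGCA → Tm = 18°C (< 22°C)
First 7 bases: CATGCAG → Tm = 22°C (≥ 22°C)
Each additional base adds 2°C (A/T) or 4°C (G/C), so Tm is non-decreasing in n; n = 7 is the first length to reach 22°C.

n = 7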